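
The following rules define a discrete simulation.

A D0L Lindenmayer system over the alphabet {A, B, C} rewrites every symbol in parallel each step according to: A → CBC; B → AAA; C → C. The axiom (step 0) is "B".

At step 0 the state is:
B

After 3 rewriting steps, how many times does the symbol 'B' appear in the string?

0) B
1) AAA
2) CBCCBCCBC
3) CAAACCAAACCAAAC

0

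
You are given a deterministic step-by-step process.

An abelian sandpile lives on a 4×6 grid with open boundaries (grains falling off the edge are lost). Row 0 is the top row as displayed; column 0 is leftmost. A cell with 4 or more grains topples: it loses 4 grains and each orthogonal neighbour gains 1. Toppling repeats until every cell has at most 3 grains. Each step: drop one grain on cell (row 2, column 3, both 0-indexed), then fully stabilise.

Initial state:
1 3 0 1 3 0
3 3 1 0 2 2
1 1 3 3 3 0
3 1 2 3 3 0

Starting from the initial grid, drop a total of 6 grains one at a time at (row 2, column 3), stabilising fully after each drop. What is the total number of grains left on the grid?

44

gen 0: 1 3 0 1 3 0
3 3 1 0 2 2
1 1 3 3 3 0
3 1 2 3 3 0
gen 1: 1 3 0 1 3 0
3 3 2 1 3 2
1 2 1 3 1 1
3 2 0 2 1 1
gen 2: 1 3 0 1 3 0
3 3 2 2 3 2
1 2 2 0 2 1
3 2 0 3 1 1
gen 3: 1 3 0 1 3 0
3 3 2 2 3 2
1 2 2 1 2 1
3 2 0 3 1 1
gen 4: 1 3 0 1 3 0
3 3 2 2 3 2
1 2 2 2 2 1
3 2 0 3 1 1
gen 5: 1 3 0 1 3 0
3 3 2 2 3 2
1 2 2 3 2 1
3 2 0 3 1 1
gen 6: 1 3 0 1 3 0
3 3 2 3 3 2
1 2 3 1 3 1
3 2 1 0 2 1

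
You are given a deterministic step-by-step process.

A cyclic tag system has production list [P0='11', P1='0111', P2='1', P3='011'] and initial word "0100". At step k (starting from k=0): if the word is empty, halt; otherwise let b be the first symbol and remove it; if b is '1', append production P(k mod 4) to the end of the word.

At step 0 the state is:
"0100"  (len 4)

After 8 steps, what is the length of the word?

step 0: "0100"  (len 4)
step 1: "100"  (len 3)
step 2: "000111"  (len 6)
step 3: "00111"  (len 5)
step 4: "0111"  (len 4)
step 5: "111"  (len 3)
step 6: "110111"  (len 6)
step 7: "101111"  (len 6)
step 8: "01111011"  (len 8)

8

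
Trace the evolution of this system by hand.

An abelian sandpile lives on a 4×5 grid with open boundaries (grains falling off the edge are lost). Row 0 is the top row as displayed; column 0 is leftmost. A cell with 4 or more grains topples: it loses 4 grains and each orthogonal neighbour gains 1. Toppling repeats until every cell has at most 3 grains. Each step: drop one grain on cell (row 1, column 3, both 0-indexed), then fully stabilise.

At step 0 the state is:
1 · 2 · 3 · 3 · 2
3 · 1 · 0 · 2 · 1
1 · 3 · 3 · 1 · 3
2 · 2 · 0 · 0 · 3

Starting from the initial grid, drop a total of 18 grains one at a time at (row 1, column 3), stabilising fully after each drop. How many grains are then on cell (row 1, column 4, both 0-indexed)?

0) 1 · 2 · 3 · 3 · 2
3 · 1 · 0 · 2 · 1
1 · 3 · 3 · 1 · 3
2 · 2 · 0 · 0 · 3
1) 1 · 2 · 3 · 3 · 2
3 · 1 · 0 · 3 · 1
1 · 3 · 3 · 1 · 3
2 · 2 · 0 · 0 · 3
2) 1 · 3 · 0 · 1 · 3
3 · 1 · 2 · 1 · 2
1 · 3 · 3 · 2 · 3
2 · 2 · 0 · 0 · 3
3) 1 · 3 · 0 · 1 · 3
3 · 1 · 2 · 2 · 2
1 · 3 · 3 · 2 · 3
2 · 2 · 0 · 0 · 3
4) 1 · 3 · 0 · 1 · 3
3 · 1 · 2 · 3 · 2
1 · 3 · 3 · 2 · 3
2 · 2 · 0 · 0 · 3
5) 1 · 3 · 0 · 2 · 3
3 · 1 · 3 · 0 · 3
1 · 3 · 3 · 3 · 3
2 · 2 · 0 · 0 · 3
6) 1 · 3 · 0 · 2 · 3
3 · 1 · 3 · 1 · 3
1 · 3 · 3 · 3 · 3
2 · 2 · 0 · 0 · 3
7) 1 · 3 · 0 · 2 · 3
3 · 1 · 3 · 2 · 3
1 · 3 · 3 · 3 · 3
2 · 2 · 0 · 0 · 3
8) 1 · 3 · 0 · 2 · 3
3 · 1 · 3 · 3 · 3
1 · 3 · 3 · 3 · 3
2 · 2 · 0 · 0 · 3
9) 1 · 3 · 2 · 1 · 1
3 · 3 · 2 · 0 · 3
2 · 0 · 2 · 3 · 2
2 · 3 · 1 · 2 · 0
10) 1 · 3 · 2 · 1 · 1
3 · 3 · 2 · 1 · 3
2 · 0 · 2 · 3 · 2
2 · 3 · 1 · 2 · 0
11) 1 · 3 · 2 · 1 · 1
3 · 3 · 2 · 2 · 3
2 · 0 · 2 · 3 · 2
2 · 3 · 1 · 2 · 0
12) 1 · 3 · 2 · 1 · 1
3 · 3 · 2 · 3 · 3
2 · 0 · 2 · 3 · 2
2 · 3 · 1 · 2 · 0
13) 1 · 3 · 2 · 2 · 2
3 · 3 · 3 · 2 · 1
2 · 0 · 3 · 1 · 0
2 · 3 · 1 · 3 · 1
14) 1 · 3 · 2 · 2 · 2
3 · 3 · 3 · 3 · 1
2 · 0 · 3 · 1 · 0
2 · 3 · 1 · 3 · 1
15) 3 · 1 · 1 · 0 · 3
0 · 2 · 3 · 2 · 2
3 · 2 · 0 · 3 · 0
2 · 3 · 2 · 3 · 1
16) 3 · 1 · 1 · 0 · 3
0 · 2 · 3 · 3 · 2
3 · 2 · 0 · 3 · 0
2 · 3 · 2 · 3 · 1
17) 3 · 1 · 2 · 1 · 3
0 · 3 · 0 · 2 · 3
3 · 2 · 2 · 1 · 1
2 · 3 · 3 · 0 · 2
18) 3 · 1 · 2 · 1 · 3
0 · 3 · 0 · 3 · 3
3 · 2 · 2 · 1 · 1
2 · 3 · 3 · 0 · 2

3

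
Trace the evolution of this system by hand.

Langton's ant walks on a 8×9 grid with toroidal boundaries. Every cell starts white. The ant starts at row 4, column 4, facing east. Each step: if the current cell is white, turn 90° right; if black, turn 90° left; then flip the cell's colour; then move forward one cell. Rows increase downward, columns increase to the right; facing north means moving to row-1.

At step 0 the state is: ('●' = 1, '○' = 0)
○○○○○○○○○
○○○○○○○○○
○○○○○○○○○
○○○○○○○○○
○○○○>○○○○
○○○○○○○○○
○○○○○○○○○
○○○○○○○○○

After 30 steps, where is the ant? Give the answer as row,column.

3,3

[0] ○○○○○○○○○
○○○○○○○○○
○○○○○○○○○
○○○○○○○○○
○○○○>○○○○
○○○○○○○○○
○○○○○○○○○
○○○○○○○○○
[1] ○○○○○○○○○
○○○○○○○○○
○○○○○○○○○
○○○○○○○○○
○○○○●○○○○
○○○○v○○○○
○○○○○○○○○
○○○○○○○○○
[2] ○○○○○○○○○
○○○○○○○○○
○○○○○○○○○
○○○○○○○○○
○○○○●○○○○
○○○<●○○○○
○○○○○○○○○
○○○○○○○○○
[3] ○○○○○○○○○
○○○○○○○○○
○○○○○○○○○
○○○○○○○○○
○○○^●○○○○
○○○●●○○○○
○○○○○○○○○
○○○○○○○○○
[4] ○○○○○○○○○
○○○○○○○○○
○○○○○○○○○
○○○○○○○○○
○○○●>○○○○
○○○●●○○○○
○○○○○○○○○
○○○○○○○○○
[5] ○○○○○○○○○
○○○○○○○○○
○○○○○○○○○
○○○○^○○○○
○○○●○○○○○
○○○●●○○○○
○○○○○○○○○
○○○○○○○○○
[6] ○○○○○○○○○
○○○○○○○○○
○○○○○○○○○
○○○○●>○○○
○○○●○○○○○
○○○●●○○○○
○○○○○○○○○
○○○○○○○○○
[7] ○○○○○○○○○
○○○○○○○○○
○○○○○○○○○
○○○○●●○○○
○○○●○v○○○
○○○●●○○○○
○○○○○○○○○
○○○○○○○○○
[8] ○○○○○○○○○
○○○○○○○○○
○○○○○○○○○
○○○○●●○○○
○○○●<●○○○
○○○●●○○○○
○○○○○○○○○
○○○○○○○○○
[9] ○○○○○○○○○
○○○○○○○○○
○○○○○○○○○
○○○○^●○○○
○○○●●●○○○
○○○●●○○○○
○○○○○○○○○
○○○○○○○○○
[10] ○○○○○○○○○
○○○○○○○○○
○○○○○○○○○
○○○<○●○○○
○○○●●●○○○
○○○●●○○○○
○○○○○○○○○
○○○○○○○○○
[11] ○○○○○○○○○
○○○○○○○○○
○○○^○○○○○
○○○●○●○○○
○○○●●●○○○
○○○●●○○○○
○○○○○○○○○
○○○○○○○○○
[12] ○○○○○○○○○
○○○○○○○○○
○○○●>○○○○
○○○●○●○○○
○○○●●●○○○
○○○●●○○○○
○○○○○○○○○
○○○○○○○○○
[13] ○○○○○○○○○
○○○○○○○○○
○○○●●○○○○
○○○●v●○○○
○○○●●●○○○
○○○●●○○○○
○○○○○○○○○
○○○○○○○○○
[14] ○○○○○○○○○
○○○○○○○○○
○○○●●○○○○
○○○<●●○○○
○○○●●●○○○
○○○●●○○○○
○○○○○○○○○
○○○○○○○○○
[15] ○○○○○○○○○
○○○○○○○○○
○○○●●○○○○
○○○○●●○○○
○○○v●●○○○
○○○●●○○○○
○○○○○○○○○
○○○○○○○○○
[16] ○○○○○○○○○
○○○○○○○○○
○○○●●○○○○
○○○○●●○○○
○○○○>●○○○
○○○●●○○○○
○○○○○○○○○
○○○○○○○○○
[17] ○○○○○○○○○
○○○○○○○○○
○○○●●○○○○
○○○○^●○○○
○○○○○●○○○
○○○●●○○○○
○○○○○○○○○
○○○○○○○○○
[18] ○○○○○○○○○
○○○○○○○○○
○○○●●○○○○
○○○<○●○○○
○○○○○●○○○
○○○●●○○○○
○○○○○○○○○
○○○○○○○○○
[19] ○○○○○○○○○
○○○○○○○○○
○○○^●○○○○
○○○●○●○○○
○○○○○●○○○
○○○●●○○○○
○○○○○○○○○
○○○○○○○○○
[20] ○○○○○○○○○
○○○○○○○○○
○○<○●○○○○
○○○●○●○○○
○○○○○●○○○
○○○●●○○○○
○○○○○○○○○
○○○○○○○○○
[21] ○○○○○○○○○
○○^○○○○○○
○○●○●○○○○
○○○●○●○○○
○○○○○●○○○
○○○●●○○○○
○○○○○○○○○
○○○○○○○○○
[22] ○○○○○○○○○
○○●>○○○○○
○○●○●○○○○
○○○●○●○○○
○○○○○●○○○
○○○●●○○○○
○○○○○○○○○
○○○○○○○○○
[23] ○○○○○○○○○
○○●●○○○○○
○○●v●○○○○
○○○●○●○○○
○○○○○●○○○
○○○●●○○○○
○○○○○○○○○
○○○○○○○○○
[24] ○○○○○○○○○
○○●●○○○○○
○○<●●○○○○
○○○●○●○○○
○○○○○●○○○
○○○●●○○○○
○○○○○○○○○
○○○○○○○○○
[25] ○○○○○○○○○
○○●●○○○○○
○○○●●○○○○
○○v●○●○○○
○○○○○●○○○
○○○●●○○○○
○○○○○○○○○
○○○○○○○○○
[26] ○○○○○○○○○
○○●●○○○○○
○○○●●○○○○
○<●●○●○○○
○○○○○●○○○
○○○●●○○○○
○○○○○○○○○
○○○○○○○○○
[27] ○○○○○○○○○
○○●●○○○○○
○^○●●○○○○
○●●●○●○○○
○○○○○●○○○
○○○●●○○○○
○○○○○○○○○
○○○○○○○○○
[28] ○○○○○○○○○
○○●●○○○○○
○●>●●○○○○
○●●●○●○○○
○○○○○●○○○
○○○●●○○○○
○○○○○○○○○
○○○○○○○○○
[29] ○○○○○○○○○
○○●●○○○○○
○●●●●○○○○
○●v●○●○○○
○○○○○●○○○
○○○●●○○○○
○○○○○○○○○
○○○○○○○○○
[30] ○○○○○○○○○
○○●●○○○○○
○●●●●○○○○
○●○>○●○○○
○○○○○●○○○
○○○●●○○○○
○○○○○○○○○
○○○○○○○○○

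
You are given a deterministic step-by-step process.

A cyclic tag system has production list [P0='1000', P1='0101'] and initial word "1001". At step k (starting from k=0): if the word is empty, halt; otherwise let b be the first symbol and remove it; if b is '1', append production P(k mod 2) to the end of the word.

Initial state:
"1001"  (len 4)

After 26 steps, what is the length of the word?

22

gen 0: "1001"  (len 4)
gen 1: "0011000"  (len 7)
gen 2: "011000"  (len 6)
gen 3: "11000"  (len 5)
gen 4: "10000101"  (len 8)
gen 5: "00001011000"  (len 11)
gen 6: "0001011000"  (len 10)
gen 7: "001011000"  (len 9)
gen 8: "01011000"  (len 8)
gen 9: "1011000"  (len 7)
gen 10: "0110000101"  (len 10)
gen 11: "110000101"  (len 9)
gen 12: "100001010101"  (len 12)
gen 13: "000010101011000"  (len 15)
gen 14: "00010101011000"  (len 14)
gen 15: "0010101011000"  (len 13)
gen 16: "010101011000"  (len 12)
gen 17: "10101011000"  (len 11)
gen 18: "01010110000101"  (len 14)
gen 19: "1010110000101"  (len 13)
gen 20: "0101100001010101"  (len 16)
gen 21: "101100001010101"  (len 15)
gen 22: "011000010101010101"  (len 18)
gen 23: "11000010101010101"  (len 17)
gen 24: "10000101010101010101"  (len 20)
gen 25: "00001010101010101011000"  (len 23)
gen 26: "0001010101010101011000"  (len 22)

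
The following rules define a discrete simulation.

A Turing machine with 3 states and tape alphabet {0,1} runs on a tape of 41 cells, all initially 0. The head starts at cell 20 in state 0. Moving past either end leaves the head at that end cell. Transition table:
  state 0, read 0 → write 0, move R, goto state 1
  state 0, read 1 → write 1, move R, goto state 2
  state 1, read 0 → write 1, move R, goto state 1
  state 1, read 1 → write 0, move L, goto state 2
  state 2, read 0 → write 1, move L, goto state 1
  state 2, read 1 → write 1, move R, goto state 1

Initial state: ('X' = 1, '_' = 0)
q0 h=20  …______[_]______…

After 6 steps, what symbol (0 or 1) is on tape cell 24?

1

[0] q0 h=20  …______[_]______…
[1] q1 h=21  …______[_]______…
[2] q1 h=22  …_____X[_]______…
[3] q1 h=23  …____XX[_]______…
[4] q1 h=24  …___XXX[_]______…
[5] q1 h=25  …__XXXX[_]______…
[6] q1 h=26  …_XXXXX[_]______…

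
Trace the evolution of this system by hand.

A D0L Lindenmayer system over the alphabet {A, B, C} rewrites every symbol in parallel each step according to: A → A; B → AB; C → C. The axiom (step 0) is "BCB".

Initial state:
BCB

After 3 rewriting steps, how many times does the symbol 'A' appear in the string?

0) BCB
1) ABCAB
2) AABCAAB
3) AAABCAAAB

6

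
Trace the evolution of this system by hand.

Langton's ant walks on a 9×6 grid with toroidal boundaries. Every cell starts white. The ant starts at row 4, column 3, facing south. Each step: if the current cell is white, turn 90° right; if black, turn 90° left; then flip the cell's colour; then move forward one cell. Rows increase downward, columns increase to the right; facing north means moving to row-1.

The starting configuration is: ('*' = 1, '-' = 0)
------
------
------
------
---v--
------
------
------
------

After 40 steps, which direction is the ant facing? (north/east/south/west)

k=0  ------
------
------
------
---v--
------
------
------
------
k=1  ------
------
------
------
--<*--
------
------
------
------
k=2  ------
------
------
--^---
--**--
------
------
------
------
k=3  ------
------
------
--*>--
--**--
------
------
------
------
k=4  ------
------
------
--**--
--*v--
------
------
------
------
k=5  ------
------
------
--**--
--*->-
------
------
------
------
k=6  ------
------
------
--**--
--*-*-
----v-
------
------
------
k=7  ------
------
------
--**--
--*-*-
---<*-
------
------
------
k=8  ------
------
------
--**--
--*^*-
---**-
------
------
------
k=9  ------
------
------
--**--
--**>-
---**-
------
------
------
k=10  ------
------
------
--**^-
--**--
---**-
------
------
------
k=11  ------
------
------
--***>
--**--
---**-
------
------
------
k=12  ------
------
------
--****
--**-v
---**-
------
------
------
k=13  ------
------
------
--****
--**<*
---**-
------
------
------
k=14  ------
------
------
--**^*
--****
---**-
------
------
------
k=15  ------
------
------
--*<-*
--****
---**-
------
------
------
k=16  ------
------
------
--*--*
--*v**
---**-
------
------
------
k=17  ------
------
------
--*--*
--*->*
---**-
------
------
------
k=18  ------
------
------
--*-^*
--*--*
---**-
------
------
------
k=19  ------
------
------
--*-*>
--*--*
---**-
------
------
------
k=20  ------
------
-----^
--*-*-
--*--*
---**-
------
------
------
k=21  ------
------
>----*
--*-*-
--*--*
---**-
------
------
------
k=22  ------
------
*----*
v-*-*-
--*--*
---**-
------
------
------
k=23  ------
------
*----*
*-*-*<
--*--*
---**-
------
------
------
k=24  ------
------
*----^
*-*-**
--*--*
---**-
------
------
------
k=25  ------
------
*---<-
*-*-**
--*--*
---**-
------
------
------
k=26  ------
----^-
*---*-
*-*-**
--*--*
---**-
------
------
------
k=27  ------
----*>
*---*-
*-*-**
--*--*
---**-
------
------
------
k=28  ------
----**
*---*v
*-*-**
--*--*
---**-
------
------
------
k=29  ------
----**
*---<*
*-*-**
--*--*
---**-
------
------
------
k=30  ------
----**
*----*
*-*-v*
--*--*
---**-
------
------
------
k=31  ------
----**
*----*
*-*-->
--*--*
---**-
------
------
------
k=32  ------
----**
*----^
*-*---
--*--*
---**-
------
------
------
k=33  ------
----**
*---<-
*-*---
--*--*
---**-
------
------
------
k=34  ------
----^*
*---*-
*-*---
--*--*
---**-
------
------
------
k=35  ------
---<-*
*---*-
*-*---
--*--*
---**-
------
------
------
k=36  ---^--
---*-*
*---*-
*-*---
--*--*
---**-
------
------
------
k=37  ---*>-
---*-*
*---*-
*-*---
--*--*
---**-
------
------
------
k=38  ---**-
---*v*
*---*-
*-*---
--*--*
---**-
------
------
------
k=39  ---**-
---<**
*---*-
*-*---
--*--*
---**-
------
------
------
k=40  ---**-
----**
*--v*-
*-*---
--*--*
---**-
------
------
------

south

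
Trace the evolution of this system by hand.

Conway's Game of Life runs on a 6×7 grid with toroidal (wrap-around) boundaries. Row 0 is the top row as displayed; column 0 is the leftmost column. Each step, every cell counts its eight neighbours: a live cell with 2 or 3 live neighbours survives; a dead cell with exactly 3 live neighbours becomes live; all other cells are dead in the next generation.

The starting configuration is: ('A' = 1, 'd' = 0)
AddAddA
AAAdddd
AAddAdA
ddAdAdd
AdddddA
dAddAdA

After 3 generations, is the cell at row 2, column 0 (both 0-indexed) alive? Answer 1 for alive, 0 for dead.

0

[0] AddAddA
AAAdddd
AAddAdA
ddAdAdd
AdddddA
dAddAdA
[1] dddAdAA
ddAAdAd
dddddAA
dddAddd
AAdAddA
dAddddd
[2] dddAdAA
ddAAddd
ddAAdAA
ddAdAAd
AAddddd
dAddAAd
[3] dddAdAA
ddddddd
dAdddAA
AdAdAAd
AAAAddA
dAAdAAd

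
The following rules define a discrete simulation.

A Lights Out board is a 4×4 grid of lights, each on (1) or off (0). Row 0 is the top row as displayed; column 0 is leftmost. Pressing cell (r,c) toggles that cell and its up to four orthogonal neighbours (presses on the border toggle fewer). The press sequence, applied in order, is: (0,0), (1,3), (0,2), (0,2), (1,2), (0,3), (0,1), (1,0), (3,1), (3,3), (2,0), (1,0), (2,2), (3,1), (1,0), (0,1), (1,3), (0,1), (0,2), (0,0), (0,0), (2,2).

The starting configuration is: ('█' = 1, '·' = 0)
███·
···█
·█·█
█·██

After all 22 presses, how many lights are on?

[0] ███·
···█
·█·█
█·██
[1] ··█·
█··█
·█·█
█·██
[2] ··██
█·█·
·█··
█·██
[3] ·█··
█···
·█··
█·██
[4] ··██
█·█·
·█··
█·██
[5] ···█
██·█
·██·
█·██
[6] ··█·
██··
·██·
█·██
[7] ██··
█···
·██·
█·██
[8] ·█··
·█··
███·
█·██
[9] ·█··
·█··
█·█·
·█·█
[10] ·█··
·█··
█·██
·██·
[11] ·█··
██··
·███
███·
[12] ██··
····
████
███·
[13] ██··
··█·
█···
██··
[14] ██··
··█·
██··
··█·
[15] ·█··
███·
·█··
··█·
[16] █·█·
█·█·
·█··
··█·
[17] █·██
█··█
·█·█
··█·
[18] ·█·█
██·█
·█·█
··█·
[19] ··█·
████
·█·█
··█·
[20] ███·
·███
·█·█
··█·
[21] ··█·
████
·█·█
··█·
[22] ··█·
██·█
··█·
····

5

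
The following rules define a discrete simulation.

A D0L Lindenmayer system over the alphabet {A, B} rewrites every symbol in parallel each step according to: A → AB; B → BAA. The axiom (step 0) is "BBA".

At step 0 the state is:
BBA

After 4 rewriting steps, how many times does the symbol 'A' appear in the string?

65

gen 0: BBA
gen 1: BAABAAAB
gen 2: BAAABABBAAABABABBAA
gen 3: BAAABABABBAAABBAABAAABABABBAAABBAAABBAABAAABAB
gen 4: BAAABABABBAAABBAAABBAABAAABABABBAABAAABABBAAABABABBAAABBAAABBAABAAABABABBAABAAABABABBAABAAABABBAAABABABBAAABBAA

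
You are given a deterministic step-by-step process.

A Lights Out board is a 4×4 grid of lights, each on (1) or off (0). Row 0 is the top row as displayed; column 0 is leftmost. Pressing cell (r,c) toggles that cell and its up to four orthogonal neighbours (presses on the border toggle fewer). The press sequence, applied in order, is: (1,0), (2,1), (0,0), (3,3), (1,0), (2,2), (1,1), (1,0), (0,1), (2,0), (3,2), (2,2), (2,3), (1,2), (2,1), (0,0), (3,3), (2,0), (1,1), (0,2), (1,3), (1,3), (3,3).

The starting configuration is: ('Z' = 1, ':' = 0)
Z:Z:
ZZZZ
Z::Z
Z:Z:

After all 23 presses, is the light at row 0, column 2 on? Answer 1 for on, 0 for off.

0

gen 0: Z:Z:
ZZZZ
Z::Z
Z:Z:
gen 1: ::Z:
::ZZ
:::Z
Z:Z:
gen 2: ::Z:
:ZZZ
ZZZZ
ZZZ:
gen 3: ZZZ:
ZZZZ
ZZZZ
ZZZ:
gen 4: ZZZ:
ZZZZ
ZZZ:
ZZ:Z
gen 5: :ZZ:
::ZZ
:ZZ:
ZZ:Z
gen 6: :ZZ:
:::Z
:::Z
ZZZZ
gen 7: ::Z:
ZZZZ
:Z:Z
ZZZZ
gen 8: Z:Z:
::ZZ
ZZ:Z
ZZZZ
gen 9: :Z::
:ZZZ
ZZ:Z
ZZZZ
gen 10: :Z::
ZZZZ
:::Z
:ZZZ
gen 11: :Z::
ZZZZ
::ZZ
::::
gen 12: :Z::
ZZ:Z
:Z::
::Z:
gen 13: :Z::
ZZ::
:ZZZ
::ZZ
gen 14: :ZZ:
Z:ZZ
:Z:Z
::ZZ
gen 15: :ZZ:
ZZZZ
Z:ZZ
:ZZZ
gen 16: Z:Z:
:ZZZ
Z:ZZ
:ZZZ
gen 17: Z:Z:
:ZZZ
Z:Z:
:Z::
gen 18: Z:Z:
ZZZZ
:ZZ:
ZZ::
gen 19: ZZZ:
:::Z
::Z:
ZZ::
gen 20: Z::Z
::ZZ
::Z:
ZZ::
gen 21: Z:::
::::
::ZZ
ZZ::
gen 22: Z::Z
::ZZ
::Z:
ZZ::
gen 23: Z::Z
::ZZ
::ZZ
ZZZZ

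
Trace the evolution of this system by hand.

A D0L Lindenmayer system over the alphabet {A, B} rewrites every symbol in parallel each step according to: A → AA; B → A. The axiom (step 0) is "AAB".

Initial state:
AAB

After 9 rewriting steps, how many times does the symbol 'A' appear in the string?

1280

step 0: AAB
step 1: AAAAA
step 2: AAAAAAAAAA
step 3: AAAAAAAAAAAAAAAAAAAA
step 4: AAAAAAAAAAAAAAAAAAAAAAAAAAAAAAAAAAAAAAAA
step 5: AAAAAAAAAAAAAAAAAAAAAAAAAAAAAAAAAAAAAAAAAAAAAAAAAAAAAAAAAAAAAAAAAAAAAAAAAAAAAAAA
step 6: AAAAAAAAAAAAAAAAAAAAAAAAAAAAAAAAAAAAAAAAAAAAAAAAAAAAAAAAAA…AAAAAAAAAAAAAAAAAAAAAAAAAAAAAAAAAAAAAAAAAAAAAAAAAAAAAAAAAA  (len 160)
step 7: AAAAAAAAAAAAAAAAAAAAAAAAAAAAAAAAAAAAAAAAAAAAAAAAAAAAAAAAAA…AAAAAAAAAAAAAAAAAAAAAAAAAAAAAAAAAAAAAAAAAAAAAAAAAAAAAAAAAA  (len 320)
step 8: AAAAAAAAAAAAAAAAAAAAAAAAAAAAAAAAAAAAAAAAAAAAAAAAAAAAAAAAAA…AAAAAAAAAAAAAAAAAAAAAAAAAAAAAAAAAAAAAAAAAAAAAAAAAAAAAAAAAA  (len 640)
step 9: AAAAAAAAAAAAAAAAAAAAAAAAAAAAAAAAAAAAAAAAAAAAAAAAAAAAAAAAAA…AAAAAAAAAAAAAAAAAAAAAAAAAAAAAAAAAAAAAAAAAAAAAAAAAAAAAAAAAA  (len 1280)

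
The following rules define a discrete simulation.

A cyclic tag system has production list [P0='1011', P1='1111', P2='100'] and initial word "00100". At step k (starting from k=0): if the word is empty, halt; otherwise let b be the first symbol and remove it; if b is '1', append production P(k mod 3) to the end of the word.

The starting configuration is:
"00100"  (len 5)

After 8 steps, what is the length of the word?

k=0  "00100"  (len 5)
k=1  "0100"  (len 4)
k=2  "100"  (len 3)
k=3  "00100"  (len 5)
k=4  "0100"  (len 4)
k=5  "100"  (len 3)
k=6  "00100"  (len 5)
k=7  "0100"  (len 4)
k=8  "100"  (len 3)

3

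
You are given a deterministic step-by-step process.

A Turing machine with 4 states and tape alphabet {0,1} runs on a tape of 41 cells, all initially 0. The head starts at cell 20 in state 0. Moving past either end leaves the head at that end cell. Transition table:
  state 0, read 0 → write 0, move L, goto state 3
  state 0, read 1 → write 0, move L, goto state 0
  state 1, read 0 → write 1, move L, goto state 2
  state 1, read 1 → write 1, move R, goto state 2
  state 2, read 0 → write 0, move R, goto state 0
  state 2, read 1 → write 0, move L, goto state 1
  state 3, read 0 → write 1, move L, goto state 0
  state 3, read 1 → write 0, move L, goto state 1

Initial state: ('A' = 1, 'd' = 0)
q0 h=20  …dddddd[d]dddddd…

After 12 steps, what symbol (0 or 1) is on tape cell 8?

[0] q0 h=20  …dddddd[d]dddddd…
[1] q3 h=19  …dddddd[d]dddddd…
[2] q0 h=18  …dddddd[d]Addddd…
[3] q3 h=17  …dddddd[d]dAdddd…
[4] q0 h=16  …dddddd[d]AdAddd…
[5] q3 h=15  …dddddd[d]dAdAdd…
[6] q0 h=14  …dddddd[d]AdAdAd…
[7] q3 h=13  …dddddd[d]dAdAdA…
[8] q0 h=12  …dddddd[d]AdAdAd…
[9] q3 h=11  …dddddd[d]dAdAdA…
[10] q0 h=10  …dddddd[d]AdAdAd…
[11] q3 h= 9  …dddddd[d]dAdAdA…
[12] q0 h= 8  …dddddd[d]AdAdAd…

0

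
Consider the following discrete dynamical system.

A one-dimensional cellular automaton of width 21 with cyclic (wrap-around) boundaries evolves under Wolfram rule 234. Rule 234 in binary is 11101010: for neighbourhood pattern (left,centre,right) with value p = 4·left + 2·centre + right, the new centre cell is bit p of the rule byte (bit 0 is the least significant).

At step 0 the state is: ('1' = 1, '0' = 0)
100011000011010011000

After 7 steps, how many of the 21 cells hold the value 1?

0) 100011000011010011000
1) 000111000111100111001
2) 001111001111101111010
3) 011111011111111111100
4) 111111111111111111100
5) 111111111111111111101
6) 111111111111111111111
7) 111111111111111111111

21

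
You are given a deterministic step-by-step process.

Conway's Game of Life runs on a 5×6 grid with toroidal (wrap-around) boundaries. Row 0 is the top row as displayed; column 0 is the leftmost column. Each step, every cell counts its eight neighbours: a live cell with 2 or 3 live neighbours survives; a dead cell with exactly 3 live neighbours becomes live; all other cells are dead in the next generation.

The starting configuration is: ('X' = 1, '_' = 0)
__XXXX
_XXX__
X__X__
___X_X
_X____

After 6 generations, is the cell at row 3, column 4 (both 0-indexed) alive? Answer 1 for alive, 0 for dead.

[0] __XXXX
_XXX__
X__X__
___X_X
_X____
[1] X___X_
XX___X
XX_X__
X_X_X_
X____X
[2] ____X_
__X_X_
___XX_
__XXX_
X__XX_
[3] ____X_
____XX
_____X
__X___
__X___
[4] ___XXX
____XX
____XX
______
___X__
[5] ___X_X
X_____
____XX
____X_
___X__
[6] ____X_
X_____
____XX
___XXX
___X__

1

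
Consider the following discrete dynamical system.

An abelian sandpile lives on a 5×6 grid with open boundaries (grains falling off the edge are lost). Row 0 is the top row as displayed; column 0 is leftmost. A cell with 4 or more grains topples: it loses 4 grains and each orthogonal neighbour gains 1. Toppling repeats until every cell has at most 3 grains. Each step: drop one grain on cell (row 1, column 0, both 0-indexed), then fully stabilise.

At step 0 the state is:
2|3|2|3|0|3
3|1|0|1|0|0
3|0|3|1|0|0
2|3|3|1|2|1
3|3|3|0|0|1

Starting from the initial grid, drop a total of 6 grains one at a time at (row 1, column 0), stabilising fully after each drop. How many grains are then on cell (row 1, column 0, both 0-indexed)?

0

step 0: 2|3|2|3|0|3
3|1|0|1|0|0
3|0|3|1|0|0
2|3|3|1|2|1
3|3|3|0|0|1
step 1: 3|3|2|3|0|3
1|2|0|1|0|0
0|1|3|1|0|0
3|3|3|1|2|1
3|3|3|0|0|1
step 2: 3|3|2|3|0|3
2|2|0|1|0|0
0|1|3|1|0|0
3|3|3|1|2|1
3|3|3|0|0|1
step 3: 3|3|2|3|0|3
3|2|0|1|0|0
0|1|3|1|0|0
3|3|3|1|2|1
3|3|3|0|0|1
step 4: 1|1|3|3|0|3
2|0|1|1|0|0
1|2|3|1|0|0
3|3|3|1|2|1
3|3|3|0|0|1
step 5: 1|1|3|3|0|3
3|0|1|1|0|0
1|2|3|1|0|0
3|3|3|1|2|1
3|3|3|0|0|1
step 6: 2|1|3|3|0|3
0|1|1|1|0|0
2|2|3|1|0|0
3|3|3|1|2|1
3|3|3|0|0|1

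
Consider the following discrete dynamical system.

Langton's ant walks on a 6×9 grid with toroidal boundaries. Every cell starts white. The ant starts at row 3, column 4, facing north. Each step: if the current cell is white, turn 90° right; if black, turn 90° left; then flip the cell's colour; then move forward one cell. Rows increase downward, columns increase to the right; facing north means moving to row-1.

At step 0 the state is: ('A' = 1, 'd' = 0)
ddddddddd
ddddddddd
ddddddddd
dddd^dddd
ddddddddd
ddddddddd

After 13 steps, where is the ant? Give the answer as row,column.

3,3

step 0: ddddddddd
ddddddddd
ddddddddd
dddd^dddd
ddddddddd
ddddddddd
step 1: ddddddddd
ddddddddd
ddddddddd
ddddA>ddd
ddddddddd
ddddddddd
step 2: ddddddddd
ddddddddd
ddddddddd
ddddAAddd
dddddvddd
ddddddddd
step 3: ddddddddd
ddddddddd
ddddddddd
ddddAAddd
dddd<Addd
ddddddddd
step 4: ddddddddd
ddddddddd
ddddddddd
dddd^Addd
ddddAAddd
ddddddddd
step 5: ddddddddd
ddddddddd
ddddddddd
ddd<dAddd
ddddAAddd
ddddddddd
step 6: ddddddddd
ddddddddd
ddd^ddddd
dddAdAddd
ddddAAddd
ddddddddd
step 7: ddddddddd
ddddddddd
dddA>dddd
dddAdAddd
ddddAAddd
ddddddddd
step 8: ddddddddd
ddddddddd
dddAAdddd
dddAvAddd
ddddAAddd
ddddddddd
step 9: ddddddddd
ddddddddd
dddAAdddd
ddd<AAddd
ddddAAddd
ddddddddd
step 10: ddddddddd
ddddddddd
dddAAdddd
ddddAAddd
dddvAAddd
ddddddddd
step 11: ddddddddd
ddddddddd
dddAAdddd
ddddAAddd
dd<AAAddd
ddddddddd
step 12: ddddddddd
ddddddddd
dddAAdddd
dd^dAAddd
ddAAAAddd
ddddddddd
step 13: ddddddddd
ddddddddd
dddAAdddd
ddA>AAddd
ddAAAAddd
ddddddddd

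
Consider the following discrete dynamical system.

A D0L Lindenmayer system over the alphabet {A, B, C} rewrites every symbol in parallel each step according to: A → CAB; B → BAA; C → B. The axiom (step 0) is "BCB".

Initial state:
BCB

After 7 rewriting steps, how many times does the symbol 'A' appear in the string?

step 0: BCB
step 1: BAABBAA
step 2: BAACABCABBAABAACABCAB
step 3: BAACABCABBCABBAABCABBAABAACABCABBAACABCABBCABBAABCABBAA
step 4: BAACABCABBCABBAABCABBAABAABCABBAABAACABCABBAABCABBAABAACAB…CABCABBCABBAABCABBAABAABCABBAABAACABCABBAABCABBAABAACABCAB  (len 145)
step 5: BAACABCABBCABBAABCABBAABAABCABBAABAACABCABBAABCABBAABAACAB…BCABBAABAACABCABBAABCABBAABAACABCABBAACABCABBCABBAABCABBAA  (len 387)
step 6: BAACABCABBCABBAABCABBAABAABCABBAABAACABCABBAABCABBAABAACAB…CABCABBCABBAABCABBAABAABCABBAABAACABCABBAABCABBAABAACABCAB  (len 1029)
step 7: BAACABCABBCABBAABCABBAABAABCABBAABAACABCABBAABCABBAABAACAB…BCABBAABAACABCABBAABCABBAABAACABCABBAACABCABBCABBAABCABBAA  (len 2735)

1240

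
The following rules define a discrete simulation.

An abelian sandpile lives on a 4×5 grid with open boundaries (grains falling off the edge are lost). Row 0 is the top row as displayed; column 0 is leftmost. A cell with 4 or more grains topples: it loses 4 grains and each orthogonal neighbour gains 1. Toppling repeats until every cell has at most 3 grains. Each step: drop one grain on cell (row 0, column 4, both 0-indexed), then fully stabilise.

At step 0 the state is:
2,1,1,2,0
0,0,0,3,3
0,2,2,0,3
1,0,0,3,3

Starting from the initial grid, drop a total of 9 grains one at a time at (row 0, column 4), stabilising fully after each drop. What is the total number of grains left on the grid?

25

gen 0: 2,1,1,2,0
0,0,0,3,3
0,2,2,0,3
1,0,0,3,3
gen 1: 2,1,1,2,1
0,0,0,3,3
0,2,2,0,3
1,0,0,3,3
gen 2: 2,1,1,2,2
0,0,0,3,3
0,2,2,0,3
1,0,0,3,3
gen 3: 2,1,1,2,3
0,0,0,3,3
0,2,2,0,3
1,0,0,3,3
gen 4: 2,1,2,0,2
0,0,1,1,2
0,2,2,3,1
1,0,1,0,1
gen 5: 2,1,2,0,3
0,0,1,1,2
0,2,2,3,1
1,0,1,0,1
gen 6: 2,1,2,1,0
0,0,1,1,3
0,2,2,3,1
1,0,1,0,1
gen 7: 2,1,2,1,1
0,0,1,1,3
0,2,2,3,1
1,0,1,0,1
gen 8: 2,1,2,1,2
0,0,1,1,3
0,2,2,3,1
1,0,1,0,1
gen 9: 2,1,2,1,3
0,0,1,1,3
0,2,2,3,1
1,0,1,0,1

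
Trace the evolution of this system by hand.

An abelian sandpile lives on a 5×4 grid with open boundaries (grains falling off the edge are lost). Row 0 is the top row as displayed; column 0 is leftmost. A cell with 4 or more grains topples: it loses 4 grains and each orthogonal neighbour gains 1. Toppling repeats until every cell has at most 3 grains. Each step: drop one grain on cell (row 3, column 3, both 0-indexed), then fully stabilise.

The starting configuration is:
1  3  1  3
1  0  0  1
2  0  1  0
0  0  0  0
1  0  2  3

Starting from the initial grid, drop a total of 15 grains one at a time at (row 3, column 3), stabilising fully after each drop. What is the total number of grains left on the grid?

24

step 0: 1  3  1  3
1  0  0  1
2  0  1  0
0  0  0  0
1  0  2  3
step 1: 1  3  1  3
1  0  0  1
2  0  1  0
0  0  0  1
1  0  2  3
step 2: 1  3  1  3
1  0  0  1
2  0  1  0
0  0  0  2
1  0  2  3
step 3: 1  3  1  3
1  0  0  1
2  0  1  0
0  0  0  3
1  0  2  3
step 4: 1  3  1  3
1  0  0  1
2  0  1  1
0  0  1  1
1  0  3  0
step 5: 1  3  1  3
1  0  0  1
2  0  1  1
0  0  1  2
1  0  3  0
step 6: 1  3  1  3
1  0  0  1
2  0  1  1
0  0  1  3
1  0  3  0
step 7: 1  3  1  3
1  0  0  1
2  0  1  2
0  0  2  0
1  0  3  1
step 8: 1  3  1  3
1  0  0  1
2  0  1  2
0  0  2  1
1  0  3  1
step 9: 1  3  1  3
1  0  0  1
2  0  1  2
0  0  2  2
1  0  3  1
step 10: 1  3  1  3
1  0  0  1
2  0  1  2
0  0  2  3
1  0  3  1
step 11: 1  3  1  3
1  0  0  1
2  0  1  3
0  0  3  0
1  0  3  2
step 12: 1  3  1  3
1  0  0  1
2  0  1  3
0  0  3  1
1  0  3  2
step 13: 1  3  1  3
1  0  0  1
2  0  1  3
0  0  3  2
1  0  3  2
step 14: 1  3  1  3
1  0  0  1
2  0  1  3
0  0  3  3
1  0  3  2
step 15: 1  3  1  3
1  0  0  2
2  0  3  0
0  1  1  3
1  1  1  0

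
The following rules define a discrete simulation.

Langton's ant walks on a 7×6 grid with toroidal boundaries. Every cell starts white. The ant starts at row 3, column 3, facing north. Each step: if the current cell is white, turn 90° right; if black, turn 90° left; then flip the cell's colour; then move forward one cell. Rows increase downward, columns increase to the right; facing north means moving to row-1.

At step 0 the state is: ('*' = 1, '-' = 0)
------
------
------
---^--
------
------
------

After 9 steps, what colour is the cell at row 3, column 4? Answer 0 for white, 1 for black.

1

step 0: ------
------
------
---^--
------
------
------
step 1: ------
------
------
---*>-
------
------
------
step 2: ------
------
------
---**-
----v-
------
------
step 3: ------
------
------
---**-
---<*-
------
------
step 4: ------
------
------
---^*-
---**-
------
------
step 5: ------
------
------
--<-*-
---**-
------
------
step 6: ------
------
--^---
--*-*-
---**-
------
------
step 7: ------
------
--*>--
--*-*-
---**-
------
------
step 8: ------
------
--**--
--*v*-
---**-
------
------
step 9: ------
------
--**--
--<**-
---**-
------
------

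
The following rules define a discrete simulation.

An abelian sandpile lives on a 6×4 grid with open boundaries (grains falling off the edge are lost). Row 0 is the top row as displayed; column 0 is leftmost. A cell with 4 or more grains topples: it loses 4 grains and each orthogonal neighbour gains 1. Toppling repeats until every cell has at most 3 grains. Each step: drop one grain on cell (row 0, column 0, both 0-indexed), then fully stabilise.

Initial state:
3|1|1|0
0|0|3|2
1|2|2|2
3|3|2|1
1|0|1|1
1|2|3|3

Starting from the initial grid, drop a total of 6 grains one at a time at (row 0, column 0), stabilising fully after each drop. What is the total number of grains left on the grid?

[0] 3|1|1|0
0|0|3|2
1|2|2|2
3|3|2|1
1|0|1|1
1|2|3|3
[1] 0|2|1|0
1|0|3|2
1|2|2|2
3|3|2|1
1|0|1|1
1|2|3|3
[2] 1|2|1|0
1|0|3|2
1|2|2|2
3|3|2|1
1|0|1|1
1|2|3|3
[3] 2|2|1|0
1|0|3|2
1|2|2|2
3|3|2|1
1|0|1|1
1|2|3|3
[4] 3|2|1|0
1|0|3|2
1|2|2|2
3|3|2|1
1|0|1|1
1|2|3|3
[5] 0|3|1|0
2|0|3|2
1|2|2|2
3|3|2|1
1|0|1|1
1|2|3|3
[6] 1|3|1|0
2|0|3|2
1|2|2|2
3|3|2|1
1|0|1|1
1|2|3|3

40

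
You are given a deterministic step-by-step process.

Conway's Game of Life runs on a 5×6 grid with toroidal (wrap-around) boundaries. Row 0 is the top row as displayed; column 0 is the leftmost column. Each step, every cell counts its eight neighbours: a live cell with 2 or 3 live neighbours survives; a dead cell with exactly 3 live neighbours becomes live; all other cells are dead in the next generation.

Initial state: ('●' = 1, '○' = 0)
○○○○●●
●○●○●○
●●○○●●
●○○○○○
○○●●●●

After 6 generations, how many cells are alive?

[0] ○○○○●●
●○●○●○
●●○○●●
●○○○○○
○○●●●●
[1] ●●●○○○
○○○○○○
○○○●●○
○○●○○○
●○○●○○
[2] ●●●○○○
○●●●○○
○○○●○○
○○●○●○
●○○●○○
[3] ●○○○○○
●○○●○○
○●○○●○
○○●○●○
●○○●○●
[4] ●●○○●○
●●○○○●
○●●○●●
●●●○●○
●●○●●●
[5] ○○○●○○
○○○●○○
○○○○●○
○○○○○○
○○○○○○
[6] ○○○○○○
○○○●●○
○○○○○○
○○○○○○
○○○○○○

2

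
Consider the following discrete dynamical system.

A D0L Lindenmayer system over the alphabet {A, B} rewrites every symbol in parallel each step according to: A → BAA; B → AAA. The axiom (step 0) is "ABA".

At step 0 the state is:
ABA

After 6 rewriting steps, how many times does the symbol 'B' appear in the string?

547

gen 0: ABA
gen 1: BAAAAABAA
gen 2: AAABAABAABAABAABAAAAABAABAA
gen 3: BAABAABAAAAABAABAAAAABAABAAAAABAABAAAAABAABAAAAABAABAABAABAABAAAAABAABAAAAABAABAA
gen 4: AAABAABAAAAABAABAAAAABAABAABAABAABAAAAABAABAAAAABAABAABAAB…ABAABAABAABAAAAABAABAAAAABAABAABAABAABAAAAABAABAAAAABAABAA  (len 243)
gen 5: BAABAABAAAAABAABAAAAABAABAABAABAABAAAAABAABAAAAABAABAABAAB…ABAABAABAABAAAAABAABAAAAABAABAABAABAABAAAAABAABAAAAABAABAA  (len 729)
gen 6: AAABAABAAAAABAABAAAAABAABAABAABAABAAAAABAABAAAAABAABAABAAB…ABAABAABAABAAAAABAABAAAAABAABAABAABAABAAAAABAABAAAAABAABAA  (len 2187)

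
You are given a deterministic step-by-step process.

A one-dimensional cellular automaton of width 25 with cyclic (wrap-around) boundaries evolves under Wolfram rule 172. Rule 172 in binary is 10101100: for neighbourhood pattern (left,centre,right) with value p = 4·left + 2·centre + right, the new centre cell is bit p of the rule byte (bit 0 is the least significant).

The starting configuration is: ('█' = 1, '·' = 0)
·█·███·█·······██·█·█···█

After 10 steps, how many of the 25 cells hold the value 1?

2

k=0  ·█·███·█·······██·█·█···█
k=1  █████·██·······█·████···█
k=2  ████·██········█████····█
k=3  ███·██·········████·····█
k=4  ██·██··········███······█
k=5  █·██···········██·······█
k=6  ·██············█········█
k=7  ██·············█········█
k=8  █··············█········█
k=9  ···············█········█
k=10  ···············█········█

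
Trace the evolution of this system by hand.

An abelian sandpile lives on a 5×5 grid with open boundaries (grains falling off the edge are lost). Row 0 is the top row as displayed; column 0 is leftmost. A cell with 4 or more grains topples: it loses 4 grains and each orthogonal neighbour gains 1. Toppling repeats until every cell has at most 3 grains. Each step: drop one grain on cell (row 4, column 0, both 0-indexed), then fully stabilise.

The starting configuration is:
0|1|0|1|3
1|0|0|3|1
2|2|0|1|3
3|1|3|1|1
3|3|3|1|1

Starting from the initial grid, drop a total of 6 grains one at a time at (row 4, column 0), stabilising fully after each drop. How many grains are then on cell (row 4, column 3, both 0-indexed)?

t=0: 0|1|0|1|3
1|0|0|3|1
2|2|0|1|3
3|1|3|1|1
3|3|3|1|1
t=1: 0|1|0|1|3
1|0|0|3|1
3|3|1|1|3
1|0|1|2|1
2|2|1|2|1
t=2: 0|1|0|1|3
1|0|0|3|1
3|3|1|1|3
1|0|1|2|1
3|2|1|2|1
t=3: 0|1|0|1|3
1|0|0|3|1
3|3|1|1|3
2|0|1|2|1
0|3|1|2|1
t=4: 0|1|0|1|3
1|0|0|3|1
3|3|1|1|3
2|0|1|2|1
1|3|1|2|1
t=5: 0|1|0|1|3
1|0|0|3|1
3|3|1|1|3
2|0|1|2|1
2|3|1|2|1
t=6: 0|1|0|1|3
1|0|0|3|1
3|3|1|1|3
2|0|1|2|1
3|3|1|2|1

2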